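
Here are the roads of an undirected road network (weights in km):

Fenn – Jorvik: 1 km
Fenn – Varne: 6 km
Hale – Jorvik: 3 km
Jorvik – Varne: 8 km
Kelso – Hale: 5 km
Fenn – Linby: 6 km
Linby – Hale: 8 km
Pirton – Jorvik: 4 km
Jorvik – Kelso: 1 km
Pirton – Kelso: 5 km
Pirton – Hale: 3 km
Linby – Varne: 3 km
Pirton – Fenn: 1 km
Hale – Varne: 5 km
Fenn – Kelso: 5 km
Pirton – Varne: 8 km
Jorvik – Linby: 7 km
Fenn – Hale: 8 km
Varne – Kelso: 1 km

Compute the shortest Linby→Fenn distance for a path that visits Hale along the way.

12 km

Best Linby to Hale: Linby → Hale costing 8
Best Hale to Fenn: Hale → Jorvik → Fenn costing 4
Total via Hale: 8 + 4 = 12 km.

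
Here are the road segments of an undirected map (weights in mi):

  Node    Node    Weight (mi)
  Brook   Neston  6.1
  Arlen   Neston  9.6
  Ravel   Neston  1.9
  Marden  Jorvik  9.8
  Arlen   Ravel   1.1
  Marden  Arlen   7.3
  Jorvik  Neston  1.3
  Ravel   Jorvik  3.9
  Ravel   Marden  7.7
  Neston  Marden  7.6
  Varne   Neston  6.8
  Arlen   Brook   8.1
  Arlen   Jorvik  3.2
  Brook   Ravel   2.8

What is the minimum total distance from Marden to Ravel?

Running Dijkstra from Marden:
Marden: 0
Arlen: 7.3  (via Marden)
Neston: 7.6  (via Marden)
Ravel: 7.7  (via Marden)
Shortest route: Marden–Ravel = 7.7 mi.

7.7 mi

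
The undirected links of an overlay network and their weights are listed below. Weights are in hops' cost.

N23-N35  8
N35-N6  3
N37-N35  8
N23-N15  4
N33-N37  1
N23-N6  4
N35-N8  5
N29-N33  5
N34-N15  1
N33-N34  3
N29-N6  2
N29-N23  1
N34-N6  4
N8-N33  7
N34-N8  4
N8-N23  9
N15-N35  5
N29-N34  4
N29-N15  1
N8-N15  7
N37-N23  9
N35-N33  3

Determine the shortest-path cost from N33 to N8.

7 hops' cost

Shortest distances from N33:
N33: 0
N37: 1  (via N33)
N34: 3  (via N33)
N35: 3  (via N33)
N15: 4  (via N34)
N29: 5  (via N33)
N23: 6  (via N29)
N6: 6  (via N35)
N8: 7  (via N33)
Shortest route: N33–N8 = 7 hops' cost.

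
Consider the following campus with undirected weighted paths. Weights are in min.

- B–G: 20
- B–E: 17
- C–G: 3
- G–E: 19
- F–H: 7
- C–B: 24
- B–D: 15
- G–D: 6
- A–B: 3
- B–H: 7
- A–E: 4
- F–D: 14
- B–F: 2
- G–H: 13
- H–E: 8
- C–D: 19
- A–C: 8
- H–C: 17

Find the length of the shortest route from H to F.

Compare a few routes:
H–F: 7 = 7
H–B–F: 7+2 = 9
The minimum is 7 min via H–F.

7 min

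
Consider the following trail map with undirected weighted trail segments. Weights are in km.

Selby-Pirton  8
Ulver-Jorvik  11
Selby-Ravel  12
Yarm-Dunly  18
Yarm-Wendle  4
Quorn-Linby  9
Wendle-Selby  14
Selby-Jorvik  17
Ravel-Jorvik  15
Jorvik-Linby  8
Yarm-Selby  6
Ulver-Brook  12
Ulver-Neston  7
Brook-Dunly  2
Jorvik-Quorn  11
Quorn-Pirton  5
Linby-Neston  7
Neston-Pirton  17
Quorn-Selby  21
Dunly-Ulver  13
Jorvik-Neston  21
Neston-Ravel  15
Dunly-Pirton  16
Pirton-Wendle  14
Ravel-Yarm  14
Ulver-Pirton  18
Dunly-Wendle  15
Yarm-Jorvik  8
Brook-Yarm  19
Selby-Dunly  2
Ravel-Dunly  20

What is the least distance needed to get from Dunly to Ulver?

13 km

Compare a few routes:
Dunly–Brook–Ulver: 2+12 = 14
Dunly–Ulver: 13 = 13
Cheapest is Dunly–Ulver at 13 km.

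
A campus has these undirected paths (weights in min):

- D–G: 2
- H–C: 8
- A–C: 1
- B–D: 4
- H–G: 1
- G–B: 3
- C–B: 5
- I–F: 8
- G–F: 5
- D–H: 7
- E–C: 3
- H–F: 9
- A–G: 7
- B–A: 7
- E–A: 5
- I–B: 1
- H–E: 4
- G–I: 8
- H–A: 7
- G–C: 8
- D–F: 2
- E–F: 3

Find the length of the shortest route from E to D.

Running Dijkstra from E:
E: 0
C: 3  (via E)
F: 3  (via E)
A: 4  (via C)
H: 4  (via E)
D: 5  (via F)
Shortest route: E → F → D = 5 min.

5 min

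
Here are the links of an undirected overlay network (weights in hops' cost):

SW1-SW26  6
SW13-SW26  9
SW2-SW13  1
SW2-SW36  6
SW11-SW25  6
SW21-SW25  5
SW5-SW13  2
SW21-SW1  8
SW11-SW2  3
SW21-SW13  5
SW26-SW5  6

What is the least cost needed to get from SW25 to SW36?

15 hops' cost

Candidate routes:
SW25 → SW21 → SW1 → SW26 → SW5 → SW13 → SW2 → SW36: 5+8+6+6+2+1+6 = 34
SW25 → SW11 → SW2 → SW36: 6+3+6 = 15
SW25 → SW21 → SW13 → SW2 → SW36: 5+5+1+6 = 17
Cheapest is SW25 → SW11 → SW2 → SW36 at 15 hops' cost.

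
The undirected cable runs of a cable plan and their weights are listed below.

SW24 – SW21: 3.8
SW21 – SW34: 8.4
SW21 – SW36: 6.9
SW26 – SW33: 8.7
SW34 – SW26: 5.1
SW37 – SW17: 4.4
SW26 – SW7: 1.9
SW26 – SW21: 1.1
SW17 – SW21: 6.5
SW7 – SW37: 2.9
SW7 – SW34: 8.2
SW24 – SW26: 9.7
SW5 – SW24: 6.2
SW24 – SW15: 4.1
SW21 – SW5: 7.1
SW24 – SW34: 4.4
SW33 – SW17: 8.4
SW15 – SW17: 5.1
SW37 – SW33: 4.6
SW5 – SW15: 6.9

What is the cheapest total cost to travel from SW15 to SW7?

10.9

Compare a few routes:
SW15–SW17–SW21–SW26–SW7: 5.1+6.5+1.1+1.9 = 14.6
SW15–SW24–SW21–SW26–SW7: 4.1+3.8+1.1+1.9 = 10.9
SW15–SW17–SW37–SW7: 5.1+4.4+2.9 = 12.4
The minimum is 10.9 via SW15–SW24–SW21–SW26–SW7.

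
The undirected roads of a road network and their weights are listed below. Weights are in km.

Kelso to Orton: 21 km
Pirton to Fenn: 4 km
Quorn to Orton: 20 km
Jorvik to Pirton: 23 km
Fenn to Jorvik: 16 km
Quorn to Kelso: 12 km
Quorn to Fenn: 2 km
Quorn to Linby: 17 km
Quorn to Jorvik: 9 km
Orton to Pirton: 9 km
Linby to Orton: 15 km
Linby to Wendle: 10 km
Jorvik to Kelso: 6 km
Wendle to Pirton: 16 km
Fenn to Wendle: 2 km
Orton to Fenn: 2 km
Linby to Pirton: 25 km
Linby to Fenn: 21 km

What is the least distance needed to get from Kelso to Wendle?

Compare a few routes:
Kelso–Jorvik–Quorn–Fenn–Wendle: 6+9+2+2 = 19
Kelso–Quorn–Fenn–Wendle: 12+2+2 = 16
Cheapest is Kelso–Quorn–Fenn–Wendle at 16 km.

16 km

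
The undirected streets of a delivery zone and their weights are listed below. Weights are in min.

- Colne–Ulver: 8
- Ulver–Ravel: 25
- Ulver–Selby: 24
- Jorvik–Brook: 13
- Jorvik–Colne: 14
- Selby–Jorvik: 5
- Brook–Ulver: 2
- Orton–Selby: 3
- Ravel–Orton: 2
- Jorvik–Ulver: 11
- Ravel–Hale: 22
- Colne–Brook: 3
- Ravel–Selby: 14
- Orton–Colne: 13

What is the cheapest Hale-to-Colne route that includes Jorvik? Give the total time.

Best Hale to Jorvik: Hale → Ravel → Orton → Selby → Jorvik costing 32
Best Jorvik to Colne: Jorvik → Colne costing 14
Total via Jorvik: 32 + 14 = 46 min.

46 min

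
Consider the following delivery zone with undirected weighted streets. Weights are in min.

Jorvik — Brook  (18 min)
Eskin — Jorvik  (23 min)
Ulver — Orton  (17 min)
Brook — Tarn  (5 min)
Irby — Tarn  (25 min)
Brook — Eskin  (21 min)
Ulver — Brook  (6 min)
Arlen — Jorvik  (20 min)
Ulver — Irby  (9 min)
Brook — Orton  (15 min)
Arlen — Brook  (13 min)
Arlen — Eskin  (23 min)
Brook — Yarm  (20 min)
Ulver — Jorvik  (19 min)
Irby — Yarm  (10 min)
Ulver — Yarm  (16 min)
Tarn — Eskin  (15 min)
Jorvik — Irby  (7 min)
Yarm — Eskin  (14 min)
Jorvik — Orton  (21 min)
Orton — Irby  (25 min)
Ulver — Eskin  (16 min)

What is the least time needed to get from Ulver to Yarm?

Running Dijkstra from Ulver:
Ulver: 0
Brook: 6  (via Ulver)
Irby: 9  (via Ulver)
Tarn: 11  (via Brook)
Yarm: 16  (via Ulver)
Shortest route: Ulver → Yarm = 16 min.

16 min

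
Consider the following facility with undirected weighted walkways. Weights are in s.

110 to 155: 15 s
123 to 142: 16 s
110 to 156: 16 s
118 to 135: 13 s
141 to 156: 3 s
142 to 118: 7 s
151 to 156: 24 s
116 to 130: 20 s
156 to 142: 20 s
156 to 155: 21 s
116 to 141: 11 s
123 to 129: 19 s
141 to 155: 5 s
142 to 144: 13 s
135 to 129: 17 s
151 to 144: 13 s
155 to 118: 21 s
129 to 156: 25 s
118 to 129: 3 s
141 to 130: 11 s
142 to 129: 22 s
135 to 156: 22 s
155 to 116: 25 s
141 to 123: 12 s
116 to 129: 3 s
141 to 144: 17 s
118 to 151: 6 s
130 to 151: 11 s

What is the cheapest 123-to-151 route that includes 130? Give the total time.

Shortest 123→130: 123 → 141 → 130 = 23
Best 130 to 151: 130 → 151 costing 11
Total via 130: 23 + 11 = 34 s.

34 s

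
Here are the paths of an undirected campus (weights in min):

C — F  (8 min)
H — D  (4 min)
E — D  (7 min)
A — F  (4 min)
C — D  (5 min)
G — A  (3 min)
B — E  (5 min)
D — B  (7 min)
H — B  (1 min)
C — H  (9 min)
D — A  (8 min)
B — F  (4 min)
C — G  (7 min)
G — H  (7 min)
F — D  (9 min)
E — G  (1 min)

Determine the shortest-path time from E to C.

Enumerating some paths:
E - B - H - C: 5+1+9 = 15
E - B - H - D - C: 5+1+4+5 = 15
E - G - C: 1+7 = 8
E - D - C: 7+5 = 12
The minimum is 8 min via E - G - C.

8 min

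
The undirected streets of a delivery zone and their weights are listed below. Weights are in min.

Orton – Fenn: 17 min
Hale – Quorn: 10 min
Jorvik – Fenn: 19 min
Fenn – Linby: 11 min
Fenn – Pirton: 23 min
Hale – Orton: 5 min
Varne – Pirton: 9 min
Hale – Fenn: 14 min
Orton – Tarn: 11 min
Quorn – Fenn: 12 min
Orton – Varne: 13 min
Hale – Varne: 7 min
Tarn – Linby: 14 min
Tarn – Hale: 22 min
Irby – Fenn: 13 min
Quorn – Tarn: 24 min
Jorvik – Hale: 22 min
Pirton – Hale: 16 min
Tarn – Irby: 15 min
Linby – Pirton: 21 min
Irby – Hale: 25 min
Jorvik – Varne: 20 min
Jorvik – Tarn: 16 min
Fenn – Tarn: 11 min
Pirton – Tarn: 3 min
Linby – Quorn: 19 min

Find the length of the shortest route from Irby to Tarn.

Enumerating some paths:
Irby - Fenn - Tarn: 13+11 = 24
Irby - Tarn: 15 = 15
The minimum is 15 min via Irby - Tarn.

15 min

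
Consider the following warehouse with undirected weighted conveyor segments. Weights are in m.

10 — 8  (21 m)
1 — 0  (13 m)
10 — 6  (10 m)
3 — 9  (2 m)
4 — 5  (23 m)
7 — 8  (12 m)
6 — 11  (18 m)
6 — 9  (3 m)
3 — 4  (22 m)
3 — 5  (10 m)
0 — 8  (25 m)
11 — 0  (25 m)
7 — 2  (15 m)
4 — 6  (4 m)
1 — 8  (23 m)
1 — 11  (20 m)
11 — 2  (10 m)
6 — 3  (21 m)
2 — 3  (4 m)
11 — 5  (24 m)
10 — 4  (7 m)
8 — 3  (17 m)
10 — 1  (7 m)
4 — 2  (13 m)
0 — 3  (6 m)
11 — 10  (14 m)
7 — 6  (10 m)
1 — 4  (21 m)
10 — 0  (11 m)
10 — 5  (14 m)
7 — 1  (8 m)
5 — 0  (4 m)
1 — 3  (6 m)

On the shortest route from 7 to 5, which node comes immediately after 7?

1

Enumerating some paths:
7 - 1 - 0 - 5: 8+13+4 = 25
7 - 1 - 3 - 5: 8+6+10 = 24
7 - 6 - 9 - 3 - 5: 10+3+2+10 = 25
Cheapest is 7 - 1 - 3 - 5 at 24 m.
So from 7 the first move is to 1.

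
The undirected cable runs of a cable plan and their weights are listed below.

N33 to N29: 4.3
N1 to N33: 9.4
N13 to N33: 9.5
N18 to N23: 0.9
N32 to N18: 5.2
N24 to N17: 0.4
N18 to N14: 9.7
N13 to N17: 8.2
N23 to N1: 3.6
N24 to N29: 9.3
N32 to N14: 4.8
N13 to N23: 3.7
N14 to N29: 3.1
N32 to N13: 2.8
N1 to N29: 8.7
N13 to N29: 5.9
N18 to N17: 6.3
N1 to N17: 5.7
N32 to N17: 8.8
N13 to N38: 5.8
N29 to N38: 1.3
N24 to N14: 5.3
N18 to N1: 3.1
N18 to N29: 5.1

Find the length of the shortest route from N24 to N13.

Candidate routes:
N24 - N17 - N18 - N23 - N13: 0.4+6.3+0.9+3.7 = 11.3
N24 - N14 - N32 - N13: 5.3+4.8+2.8 = 12.9
N24 - N17 - N32 - N13: 0.4+8.8+2.8 = 12
N24 - N17 - N13: 0.4+8.2 = 8.6
Cheapest is N24 - N17 - N13 at 8.6.

8.6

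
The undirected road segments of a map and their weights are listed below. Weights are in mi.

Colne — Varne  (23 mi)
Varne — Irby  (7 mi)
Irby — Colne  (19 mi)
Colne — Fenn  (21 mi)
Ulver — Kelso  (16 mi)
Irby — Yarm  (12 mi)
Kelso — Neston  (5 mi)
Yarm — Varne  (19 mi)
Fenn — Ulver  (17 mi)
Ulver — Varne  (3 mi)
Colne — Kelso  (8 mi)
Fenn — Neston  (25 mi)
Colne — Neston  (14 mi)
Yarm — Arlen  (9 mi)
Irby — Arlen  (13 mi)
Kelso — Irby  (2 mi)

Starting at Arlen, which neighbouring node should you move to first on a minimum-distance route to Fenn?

Compare a few routes:
Arlen → Irby → Varne → Ulver → Fenn: 13+7+3+17 = 40
Arlen → Irby → Kelso → Colne → Fenn: 13+2+8+21 = 44
Arlen → Irby → Kelso → Neston → Fenn: 13+2+5+25 = 45
Cheapest is Arlen → Irby → Varne → Ulver → Fenn at 40 mi.
So from Arlen the first move is to Irby.

Irby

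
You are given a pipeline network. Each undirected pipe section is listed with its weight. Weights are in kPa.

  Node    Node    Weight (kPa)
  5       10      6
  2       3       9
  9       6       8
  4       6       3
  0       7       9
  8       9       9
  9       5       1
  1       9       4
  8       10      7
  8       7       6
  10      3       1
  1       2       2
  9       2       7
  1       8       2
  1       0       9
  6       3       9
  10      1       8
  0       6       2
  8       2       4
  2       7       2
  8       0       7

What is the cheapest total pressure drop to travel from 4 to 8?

Candidate routes:
4 → 6 → 0 → 8: 3+2+7 = 12
4 → 6 → 9 → 1 → 8: 3+8+4+2 = 17
4 → 6 → 0 → 1 → 8: 3+2+9+2 = 16
The minimum is 12 kPa via 4 → 6 → 0 → 8.

12 kPa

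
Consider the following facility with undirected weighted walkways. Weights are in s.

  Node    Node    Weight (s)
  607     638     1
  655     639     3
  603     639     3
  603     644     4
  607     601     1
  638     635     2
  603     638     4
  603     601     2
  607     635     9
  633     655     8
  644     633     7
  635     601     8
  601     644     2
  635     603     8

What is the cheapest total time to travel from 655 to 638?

Compare a few routes:
655 - 639 - 603 - 635 - 638: 3+3+8+2 = 16
655 - 639 - 603 - 644 - 601 - 607 - 638: 3+3+4+2+1+1 = 14
655 - 639 - 603 - 638: 3+3+4 = 10
The minimum is 10 s via 655 - 639 - 603 - 638.

10 s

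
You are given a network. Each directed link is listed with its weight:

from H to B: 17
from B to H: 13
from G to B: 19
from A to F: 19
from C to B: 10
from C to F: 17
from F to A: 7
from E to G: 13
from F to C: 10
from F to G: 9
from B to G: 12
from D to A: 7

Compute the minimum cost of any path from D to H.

59

Enumerating some paths:
D - A - F - G - B - H: 7+19+9+19+13 = 67
D - A - F - C - B - H: 7+19+10+10+13 = 59
Cheapest is D - A - F - C - B - H at 59.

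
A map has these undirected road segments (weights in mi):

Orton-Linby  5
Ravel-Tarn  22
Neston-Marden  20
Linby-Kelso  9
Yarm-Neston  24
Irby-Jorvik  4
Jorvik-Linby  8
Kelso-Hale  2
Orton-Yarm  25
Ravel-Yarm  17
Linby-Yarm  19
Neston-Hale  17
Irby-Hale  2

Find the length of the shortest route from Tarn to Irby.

70 mi

Compare a few routes:
Tarn–Ravel–Yarm–Linby–Kelso–Hale–Irby: 22+17+19+9+2+2 = 71
Tarn–Ravel–Yarm–Linby–Jorvik–Irby: 22+17+19+8+4 = 70
Cheapest is Tarn–Ravel–Yarm–Linby–Jorvik–Irby at 70 mi.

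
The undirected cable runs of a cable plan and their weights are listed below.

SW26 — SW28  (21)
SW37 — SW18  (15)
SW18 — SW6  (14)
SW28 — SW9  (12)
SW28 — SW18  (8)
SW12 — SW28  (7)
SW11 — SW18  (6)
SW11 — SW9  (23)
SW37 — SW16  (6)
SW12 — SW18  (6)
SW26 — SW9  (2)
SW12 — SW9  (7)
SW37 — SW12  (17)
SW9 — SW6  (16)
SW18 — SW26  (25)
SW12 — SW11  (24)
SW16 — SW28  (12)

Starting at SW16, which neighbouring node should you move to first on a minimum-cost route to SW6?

Enumerating some paths:
SW16 - SW37 - SW18 - SW6: 6+15+14 = 35
SW16 - SW28 - SW18 - SW6: 12+8+14 = 34
SW16 - SW28 - SW12 - SW18 - SW6: 12+7+6+14 = 39
SW16 - SW28 - SW9 - SW6: 12+12+16 = 40
Cheapest is SW16 - SW28 - SW18 - SW6 at 34.
So from SW16 the first move is to SW28.

SW28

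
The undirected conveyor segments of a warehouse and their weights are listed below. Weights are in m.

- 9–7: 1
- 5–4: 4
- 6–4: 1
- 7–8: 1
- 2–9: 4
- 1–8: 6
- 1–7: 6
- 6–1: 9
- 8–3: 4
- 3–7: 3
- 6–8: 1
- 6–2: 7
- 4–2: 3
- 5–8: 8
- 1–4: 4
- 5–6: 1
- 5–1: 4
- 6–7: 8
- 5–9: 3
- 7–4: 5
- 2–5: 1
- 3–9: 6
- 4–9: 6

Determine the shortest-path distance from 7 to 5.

Candidate routes:
7–9–2–5: 1+4+1 = 6
7–8–6–4–5: 1+1+1+4 = 7
7–9–5: 1+3 = 4
7–8–6–5: 1+1+1 = 3
The minimum is 3 m via 7–8–6–5.

3 m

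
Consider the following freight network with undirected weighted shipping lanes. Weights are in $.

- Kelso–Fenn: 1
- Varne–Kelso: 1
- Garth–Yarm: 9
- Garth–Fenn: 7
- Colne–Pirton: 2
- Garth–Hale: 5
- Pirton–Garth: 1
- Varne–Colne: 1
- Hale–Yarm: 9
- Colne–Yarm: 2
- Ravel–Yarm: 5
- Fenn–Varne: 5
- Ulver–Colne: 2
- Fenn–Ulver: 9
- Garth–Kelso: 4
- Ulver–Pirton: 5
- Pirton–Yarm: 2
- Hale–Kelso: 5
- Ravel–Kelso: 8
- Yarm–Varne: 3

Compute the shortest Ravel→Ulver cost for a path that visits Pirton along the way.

$11

Best Ravel to Pirton: Ravel–Yarm–Pirton costing 7
Best Pirton to Ulver: Pirton–Colne–Ulver costing 4
Total via Pirton: 7 + 4 = $11.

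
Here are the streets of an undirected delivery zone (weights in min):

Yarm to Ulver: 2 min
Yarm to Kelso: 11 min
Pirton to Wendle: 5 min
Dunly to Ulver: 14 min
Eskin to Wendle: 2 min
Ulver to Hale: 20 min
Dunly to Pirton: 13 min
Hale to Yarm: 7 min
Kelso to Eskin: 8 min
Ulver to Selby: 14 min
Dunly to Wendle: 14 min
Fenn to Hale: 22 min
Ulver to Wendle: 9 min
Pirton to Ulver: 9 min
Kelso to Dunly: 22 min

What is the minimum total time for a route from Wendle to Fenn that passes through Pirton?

Shortest Wendle→Pirton: Wendle–Pirton = 5
Best Pirton to Fenn: Pirton–Ulver–Yarm–Hale–Fenn costing 40
Total via Pirton: 5 + 40 = 45 min.

45 min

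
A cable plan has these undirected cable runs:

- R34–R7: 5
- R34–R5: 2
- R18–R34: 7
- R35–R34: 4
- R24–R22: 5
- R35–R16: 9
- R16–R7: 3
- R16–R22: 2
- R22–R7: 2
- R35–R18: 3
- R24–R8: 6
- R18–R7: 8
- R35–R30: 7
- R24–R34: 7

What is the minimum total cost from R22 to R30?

Candidate routes:
R22 - R7 - R18 - R35 - R30: 2+8+3+7 = 20
R22 - R16 - R35 - R30: 2+9+7 = 18
Cheapest is R22 - R16 - R35 - R30 at 18.

18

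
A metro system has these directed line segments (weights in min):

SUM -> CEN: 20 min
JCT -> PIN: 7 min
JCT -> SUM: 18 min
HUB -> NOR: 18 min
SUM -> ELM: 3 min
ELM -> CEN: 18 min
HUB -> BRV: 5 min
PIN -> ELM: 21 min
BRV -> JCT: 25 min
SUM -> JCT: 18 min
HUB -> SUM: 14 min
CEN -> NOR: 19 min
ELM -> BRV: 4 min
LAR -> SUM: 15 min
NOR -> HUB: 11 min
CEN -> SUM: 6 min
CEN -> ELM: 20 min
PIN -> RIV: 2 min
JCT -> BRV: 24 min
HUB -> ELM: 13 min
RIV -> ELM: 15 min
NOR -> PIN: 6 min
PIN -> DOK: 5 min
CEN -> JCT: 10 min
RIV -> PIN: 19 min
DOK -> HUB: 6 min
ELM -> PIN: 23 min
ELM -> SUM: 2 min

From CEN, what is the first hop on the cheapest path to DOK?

JCT

Candidate routes:
CEN - NOR - PIN - DOK: 19+6+5 = 30
CEN - SUM - ELM - PIN - DOK: 6+3+23+5 = 37
CEN - JCT - PIN - DOK: 10+7+5 = 22
CEN - SUM - JCT - PIN - DOK: 6+18+7+5 = 36
Cheapest is CEN - JCT - PIN - DOK at 22 min.
So from CEN the first move is to JCT.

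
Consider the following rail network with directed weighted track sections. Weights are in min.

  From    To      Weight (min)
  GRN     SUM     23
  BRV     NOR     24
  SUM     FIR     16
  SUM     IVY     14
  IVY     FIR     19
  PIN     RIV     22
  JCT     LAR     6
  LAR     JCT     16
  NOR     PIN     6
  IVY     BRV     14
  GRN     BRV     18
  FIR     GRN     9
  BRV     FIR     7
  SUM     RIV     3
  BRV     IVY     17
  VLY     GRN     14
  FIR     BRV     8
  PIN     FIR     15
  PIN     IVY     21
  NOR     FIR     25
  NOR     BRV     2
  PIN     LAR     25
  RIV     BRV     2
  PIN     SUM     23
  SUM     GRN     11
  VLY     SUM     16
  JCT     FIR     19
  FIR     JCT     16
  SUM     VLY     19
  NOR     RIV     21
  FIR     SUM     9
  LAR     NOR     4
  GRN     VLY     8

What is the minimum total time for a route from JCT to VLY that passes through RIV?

57 min

Shortest JCT→RIV: JCT → LAR → NOR → RIV = 31
Shortest RIV→VLY: RIV → BRV → FIR → GRN → VLY = 26
Total via RIV: 31 + 26 = 57 min.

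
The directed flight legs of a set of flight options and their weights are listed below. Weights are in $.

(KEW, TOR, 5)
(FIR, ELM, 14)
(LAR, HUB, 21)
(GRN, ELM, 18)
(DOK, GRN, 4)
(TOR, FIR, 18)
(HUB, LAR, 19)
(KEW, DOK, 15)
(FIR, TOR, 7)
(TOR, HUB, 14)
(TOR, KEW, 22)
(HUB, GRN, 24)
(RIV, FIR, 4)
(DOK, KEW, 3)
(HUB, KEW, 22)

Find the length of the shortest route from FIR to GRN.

Running Dijkstra from FIR:
FIR: 0
TOR: 7  (via FIR)
ELM: 14  (via FIR)
HUB: 21  (via TOR)
KEW: 29  (via TOR)
LAR: 40  (via HUB)
DOK: 44  (via KEW)
GRN: 45  (via HUB)
Shortest route: FIR → TOR → HUB → GRN = $45.

$45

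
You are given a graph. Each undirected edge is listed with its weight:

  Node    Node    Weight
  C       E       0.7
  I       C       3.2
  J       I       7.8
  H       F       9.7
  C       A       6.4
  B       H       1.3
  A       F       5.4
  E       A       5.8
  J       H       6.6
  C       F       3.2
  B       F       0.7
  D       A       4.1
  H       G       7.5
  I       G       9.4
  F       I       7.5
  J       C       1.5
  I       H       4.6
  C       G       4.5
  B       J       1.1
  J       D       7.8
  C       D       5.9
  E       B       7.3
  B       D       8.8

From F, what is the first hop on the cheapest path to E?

C

Candidate routes:
F–B–E: 0.7+7.3 = 8
F–B–J–C–E: 0.7+1.1+1.5+0.7 = 4
F–C–E: 3.2+0.7 = 3.9
The minimum is 3.9 via F–C–E.
So from F the first move is to C.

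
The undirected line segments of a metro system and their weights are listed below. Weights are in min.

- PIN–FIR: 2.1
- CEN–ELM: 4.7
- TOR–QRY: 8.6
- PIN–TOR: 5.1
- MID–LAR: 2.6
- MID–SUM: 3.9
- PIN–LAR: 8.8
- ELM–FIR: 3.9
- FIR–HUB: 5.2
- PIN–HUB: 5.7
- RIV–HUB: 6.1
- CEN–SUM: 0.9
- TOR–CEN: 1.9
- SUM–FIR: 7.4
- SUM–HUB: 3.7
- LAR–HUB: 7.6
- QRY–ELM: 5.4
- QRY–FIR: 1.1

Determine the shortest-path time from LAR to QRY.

12 min

Settle nodes by increasing distance from LAR:
LAR: 0
MID: 2.6  (via LAR)
SUM: 6.5  (via MID)
CEN: 7.4  (via SUM)
HUB: 7.6  (via LAR)
PIN: 8.8  (via LAR)
TOR: 9.3  (via CEN)
FIR: 10.9  (via PIN)
QRY: 12  (via FIR)
Shortest route: LAR–PIN–FIR–QRY = 12 min.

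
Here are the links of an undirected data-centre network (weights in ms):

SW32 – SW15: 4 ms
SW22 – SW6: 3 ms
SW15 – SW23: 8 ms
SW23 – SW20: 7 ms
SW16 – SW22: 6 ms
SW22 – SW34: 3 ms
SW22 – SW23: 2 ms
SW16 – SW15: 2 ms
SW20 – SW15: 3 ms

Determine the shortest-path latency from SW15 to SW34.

Candidate routes:
SW15 - SW16 - SW22 - SW34: 2+6+3 = 11
SW15 - SW23 - SW22 - SW34: 8+2+3 = 13
Cheapest is SW15 - SW16 - SW22 - SW34 at 11 ms.

11 ms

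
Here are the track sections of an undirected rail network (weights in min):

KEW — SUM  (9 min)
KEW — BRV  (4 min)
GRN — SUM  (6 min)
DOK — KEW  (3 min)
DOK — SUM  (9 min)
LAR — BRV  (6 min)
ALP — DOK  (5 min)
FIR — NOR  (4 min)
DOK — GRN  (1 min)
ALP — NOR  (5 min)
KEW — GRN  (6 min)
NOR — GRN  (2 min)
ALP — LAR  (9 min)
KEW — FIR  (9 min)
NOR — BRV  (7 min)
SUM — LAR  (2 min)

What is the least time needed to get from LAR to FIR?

14 min

Candidate routes:
LAR–BRV–NOR–FIR: 6+7+4 = 17
LAR–SUM–GRN–NOR–FIR: 2+6+2+4 = 14
Cheapest is LAR–SUM–GRN–NOR–FIR at 14 min.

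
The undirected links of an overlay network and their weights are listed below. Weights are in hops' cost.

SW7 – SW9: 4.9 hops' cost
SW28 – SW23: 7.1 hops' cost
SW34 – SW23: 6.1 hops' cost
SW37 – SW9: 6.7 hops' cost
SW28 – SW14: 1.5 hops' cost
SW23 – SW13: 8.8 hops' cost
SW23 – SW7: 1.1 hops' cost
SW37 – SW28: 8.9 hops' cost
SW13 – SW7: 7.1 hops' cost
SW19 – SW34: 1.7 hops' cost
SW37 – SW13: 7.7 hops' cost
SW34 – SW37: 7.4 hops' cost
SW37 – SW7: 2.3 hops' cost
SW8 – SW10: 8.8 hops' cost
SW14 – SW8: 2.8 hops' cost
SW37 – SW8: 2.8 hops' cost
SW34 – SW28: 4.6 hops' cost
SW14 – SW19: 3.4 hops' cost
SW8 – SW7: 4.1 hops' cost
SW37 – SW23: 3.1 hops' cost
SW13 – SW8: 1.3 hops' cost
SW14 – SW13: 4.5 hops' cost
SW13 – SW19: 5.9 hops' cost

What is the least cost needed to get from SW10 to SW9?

17.8 hops' cost

Compare a few routes:
SW10–SW8–SW37–SW7–SW9: 8.8+2.8+2.3+4.9 = 18.8
SW10–SW8–SW7–SW9: 8.8+4.1+4.9 = 17.8
SW10–SW8–SW37–SW9: 8.8+2.8+6.7 = 18.3
Cheapest is SW10–SW8–SW7–SW9 at 17.8 hops' cost.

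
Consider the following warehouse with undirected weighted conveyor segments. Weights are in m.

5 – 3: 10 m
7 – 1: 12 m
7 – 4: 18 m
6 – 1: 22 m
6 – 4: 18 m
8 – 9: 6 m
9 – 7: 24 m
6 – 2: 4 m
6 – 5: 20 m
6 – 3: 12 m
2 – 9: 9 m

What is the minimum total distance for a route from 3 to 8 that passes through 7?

Best 3 to 7: 3 → 6 → 1 → 7 costing 46
Best 7 to 8: 7 → 9 → 8 costing 30
Total via 7: 46 + 30 = 76 m.

76 m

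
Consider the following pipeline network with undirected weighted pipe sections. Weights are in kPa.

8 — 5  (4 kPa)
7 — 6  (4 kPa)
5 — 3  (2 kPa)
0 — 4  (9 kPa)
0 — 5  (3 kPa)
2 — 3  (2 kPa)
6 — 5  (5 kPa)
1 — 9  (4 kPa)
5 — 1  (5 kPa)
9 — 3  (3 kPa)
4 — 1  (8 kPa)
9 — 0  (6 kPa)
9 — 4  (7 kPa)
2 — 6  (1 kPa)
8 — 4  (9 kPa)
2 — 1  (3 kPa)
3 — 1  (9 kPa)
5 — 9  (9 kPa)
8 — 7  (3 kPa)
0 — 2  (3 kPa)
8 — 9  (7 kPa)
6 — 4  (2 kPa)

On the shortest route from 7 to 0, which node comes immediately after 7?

6

Compare a few routes:
7 - 8 - 5 - 0: 3+4+3 = 10
7 - 6 - 2 - 0: 4+1+3 = 8
7 - 6 - 5 - 0: 4+5+3 = 12
The minimum is 8 kPa via 7 - 6 - 2 - 0.
So from 7 the first move is to 6.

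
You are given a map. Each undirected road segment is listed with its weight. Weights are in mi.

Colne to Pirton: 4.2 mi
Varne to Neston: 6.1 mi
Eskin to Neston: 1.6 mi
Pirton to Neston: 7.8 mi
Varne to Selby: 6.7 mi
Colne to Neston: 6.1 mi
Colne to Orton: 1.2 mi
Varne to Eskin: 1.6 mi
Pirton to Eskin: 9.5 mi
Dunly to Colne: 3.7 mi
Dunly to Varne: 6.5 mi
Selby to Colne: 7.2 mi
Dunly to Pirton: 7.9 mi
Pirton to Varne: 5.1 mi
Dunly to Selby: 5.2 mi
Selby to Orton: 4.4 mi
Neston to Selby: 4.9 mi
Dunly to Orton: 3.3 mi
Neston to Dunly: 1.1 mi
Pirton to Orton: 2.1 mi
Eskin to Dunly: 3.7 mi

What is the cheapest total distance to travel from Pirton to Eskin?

6.7 mi

Enumerating some paths:
Pirton → Orton → Dunly → Eskin: 2.1+3.3+3.7 = 9.1
Pirton → Varne → Eskin: 5.1+1.6 = 6.7
Pirton → Orton → Dunly → Neston → Eskin: 2.1+3.3+1.1+1.6 = 8.1
The minimum is 6.7 mi via Pirton → Varne → Eskin.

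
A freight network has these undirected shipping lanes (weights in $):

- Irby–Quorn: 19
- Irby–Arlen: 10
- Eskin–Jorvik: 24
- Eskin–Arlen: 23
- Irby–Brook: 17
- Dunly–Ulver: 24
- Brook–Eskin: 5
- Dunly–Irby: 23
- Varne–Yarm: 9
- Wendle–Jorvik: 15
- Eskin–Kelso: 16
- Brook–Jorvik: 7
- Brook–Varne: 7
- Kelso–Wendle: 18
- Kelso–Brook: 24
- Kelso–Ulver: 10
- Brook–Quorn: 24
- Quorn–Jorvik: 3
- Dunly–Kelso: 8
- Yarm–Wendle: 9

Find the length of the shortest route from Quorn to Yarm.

Settle nodes by increasing distance from Quorn:
Quorn: 0
Jorvik: 3  (via Quorn)
Brook: 10  (via Jorvik)
Eskin: 15  (via Brook)
Varne: 17  (via Brook)
Wendle: 18  (via Jorvik)
Irby: 19  (via Quorn)
Yarm: 26  (via Varne)
Shortest route: Quorn → Jorvik → Brook → Varne → Yarm = $26.

$26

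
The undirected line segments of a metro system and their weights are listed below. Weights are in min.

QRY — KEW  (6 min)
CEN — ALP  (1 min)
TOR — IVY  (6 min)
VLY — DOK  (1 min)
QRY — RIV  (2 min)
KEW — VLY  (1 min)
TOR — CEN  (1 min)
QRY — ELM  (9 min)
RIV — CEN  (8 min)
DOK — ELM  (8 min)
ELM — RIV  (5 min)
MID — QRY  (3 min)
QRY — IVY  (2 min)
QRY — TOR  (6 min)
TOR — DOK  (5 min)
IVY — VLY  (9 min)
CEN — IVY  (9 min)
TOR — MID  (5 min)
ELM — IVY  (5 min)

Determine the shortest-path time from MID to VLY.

Compare a few routes:
MID–QRY–KEW–VLY: 3+6+1 = 10
MID–TOR–DOK–VLY: 5+5+1 = 11
MID–QRY–IVY–VLY: 3+2+9 = 14
Cheapest is MID–QRY–KEW–VLY at 10 min.

10 min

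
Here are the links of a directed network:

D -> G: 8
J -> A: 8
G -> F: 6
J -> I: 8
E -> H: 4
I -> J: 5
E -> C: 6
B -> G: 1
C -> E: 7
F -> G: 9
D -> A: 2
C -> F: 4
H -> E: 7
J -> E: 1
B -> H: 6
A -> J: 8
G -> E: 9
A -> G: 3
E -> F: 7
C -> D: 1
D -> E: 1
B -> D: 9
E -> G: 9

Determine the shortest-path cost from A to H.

Candidate routes:
A → J → E → H: 8+1+4 = 13
A → G → E → H: 3+9+4 = 16
The minimum is 13 via A → J → E → H.

13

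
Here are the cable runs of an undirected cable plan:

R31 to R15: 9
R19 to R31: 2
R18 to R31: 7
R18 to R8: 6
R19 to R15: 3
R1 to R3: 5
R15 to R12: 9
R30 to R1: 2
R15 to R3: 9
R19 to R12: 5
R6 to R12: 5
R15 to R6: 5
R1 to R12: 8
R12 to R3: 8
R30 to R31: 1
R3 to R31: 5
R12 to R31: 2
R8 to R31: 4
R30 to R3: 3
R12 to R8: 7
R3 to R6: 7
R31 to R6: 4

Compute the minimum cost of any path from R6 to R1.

Compare a few routes:
R6–R31–R30–R1: 4+1+2 = 7
R6–R12–R31–R30–R1: 5+2+1+2 = 10
Cheapest is R6–R31–R30–R1 at 7.

7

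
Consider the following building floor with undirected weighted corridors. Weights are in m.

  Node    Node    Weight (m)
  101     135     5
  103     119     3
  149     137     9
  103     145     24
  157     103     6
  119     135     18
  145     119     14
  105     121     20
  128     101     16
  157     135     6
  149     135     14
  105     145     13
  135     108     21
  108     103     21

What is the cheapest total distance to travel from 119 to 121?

47 m

Candidate routes:
119 - 145 - 105 - 121: 14+13+20 = 47
119 - 135 - 157 - 103 - 145 - 105 - 121: 18+6+6+24+13+20 = 87
119 - 103 - 145 - 105 - 121: 3+24+13+20 = 60
The minimum is 47 m via 119 - 145 - 105 - 121.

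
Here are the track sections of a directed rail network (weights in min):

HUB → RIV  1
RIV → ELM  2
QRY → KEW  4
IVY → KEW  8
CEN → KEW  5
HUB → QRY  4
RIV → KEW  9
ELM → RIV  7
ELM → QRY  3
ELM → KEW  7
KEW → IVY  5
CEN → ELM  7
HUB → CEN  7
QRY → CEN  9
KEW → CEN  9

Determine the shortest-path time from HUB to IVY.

Settle nodes by increasing distance from HUB:
HUB: 0
RIV: 1  (via HUB)
ELM: 3  (via RIV)
QRY: 4  (via HUB)
CEN: 7  (via HUB)
KEW: 8  (via QRY)
IVY: 13  (via KEW)
Shortest route: HUB → QRY → KEW → IVY = 13 min.

13 min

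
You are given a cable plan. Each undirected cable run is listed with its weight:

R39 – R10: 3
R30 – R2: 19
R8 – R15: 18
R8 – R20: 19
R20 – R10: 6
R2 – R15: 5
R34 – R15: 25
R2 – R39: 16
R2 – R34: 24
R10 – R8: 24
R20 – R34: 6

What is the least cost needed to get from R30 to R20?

44

Running Dijkstra from R30:
R30: 0
R2: 19  (via R30)
R15: 24  (via R2)
R39: 35  (via R2)
R10: 38  (via R39)
R8: 42  (via R15)
R34: 43  (via R2)
R20: 44  (via R10)
Shortest route: R30–R2–R39–R10–R20 = 44.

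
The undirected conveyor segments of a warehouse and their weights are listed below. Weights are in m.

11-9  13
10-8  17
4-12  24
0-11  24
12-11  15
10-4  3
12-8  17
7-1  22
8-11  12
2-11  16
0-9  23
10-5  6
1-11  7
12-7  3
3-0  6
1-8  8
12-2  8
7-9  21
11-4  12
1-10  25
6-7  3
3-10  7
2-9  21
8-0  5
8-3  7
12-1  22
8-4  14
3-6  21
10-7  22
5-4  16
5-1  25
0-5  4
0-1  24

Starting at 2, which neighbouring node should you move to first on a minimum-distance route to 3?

12

Compare a few routes:
2 - 12 - 8 - 3: 8+17+7 = 32
2 - 12 - 7 - 6 - 3: 8+3+3+21 = 35
2 - 11 - 8 - 3: 16+12+7 = 35
The minimum is 32 m via 2 - 12 - 8 - 3.
So from 2 the first move is to 12.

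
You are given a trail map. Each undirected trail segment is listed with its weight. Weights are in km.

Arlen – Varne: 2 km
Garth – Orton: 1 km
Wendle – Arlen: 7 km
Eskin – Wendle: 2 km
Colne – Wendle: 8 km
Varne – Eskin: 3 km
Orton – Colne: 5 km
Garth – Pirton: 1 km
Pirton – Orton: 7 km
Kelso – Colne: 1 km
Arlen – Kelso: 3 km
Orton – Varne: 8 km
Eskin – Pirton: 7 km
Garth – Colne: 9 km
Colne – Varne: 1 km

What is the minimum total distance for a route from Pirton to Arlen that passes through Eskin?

Shortest Pirton→Eskin: Pirton → Eskin = 7
Best Eskin to Arlen: Eskin → Varne → Arlen costing 5
Total via Eskin: 7 + 5 = 12 km.

12 km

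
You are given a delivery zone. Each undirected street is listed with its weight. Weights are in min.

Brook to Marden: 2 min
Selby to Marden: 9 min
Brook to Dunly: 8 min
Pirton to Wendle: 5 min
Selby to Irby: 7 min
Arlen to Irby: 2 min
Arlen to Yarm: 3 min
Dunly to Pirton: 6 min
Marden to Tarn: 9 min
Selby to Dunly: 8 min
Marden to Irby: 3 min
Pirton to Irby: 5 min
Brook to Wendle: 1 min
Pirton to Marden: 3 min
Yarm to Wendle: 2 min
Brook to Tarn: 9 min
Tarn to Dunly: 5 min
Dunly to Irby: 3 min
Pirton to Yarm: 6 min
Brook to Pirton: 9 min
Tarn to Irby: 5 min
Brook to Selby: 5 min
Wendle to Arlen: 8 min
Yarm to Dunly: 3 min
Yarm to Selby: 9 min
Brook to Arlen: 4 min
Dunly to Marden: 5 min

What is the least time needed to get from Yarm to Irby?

Shortest distances from Yarm:
Yarm: 0
Wendle: 2  (via Yarm)
Dunly: 3  (via Yarm)
Arlen: 3  (via Yarm)
Brook: 3  (via Wendle)
Marden: 5  (via Brook)
Irby: 5  (via Arlen)
Shortest route: Yarm → Arlen → Irby = 5 min.

5 min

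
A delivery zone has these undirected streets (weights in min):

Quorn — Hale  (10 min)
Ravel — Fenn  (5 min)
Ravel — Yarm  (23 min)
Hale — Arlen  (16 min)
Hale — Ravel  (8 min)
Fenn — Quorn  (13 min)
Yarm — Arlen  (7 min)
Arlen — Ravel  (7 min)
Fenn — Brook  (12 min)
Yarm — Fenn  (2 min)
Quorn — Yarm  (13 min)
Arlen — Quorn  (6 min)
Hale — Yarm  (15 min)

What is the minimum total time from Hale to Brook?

25 min

Running Dijkstra from Hale:
Hale: 0
Ravel: 8  (via Hale)
Quorn: 10  (via Hale)
Fenn: 13  (via Ravel)
Yarm: 15  (via Hale)
Arlen: 15  (via Ravel)
Brook: 25  (via Fenn)
Shortest route: Hale–Ravel–Fenn–Brook = 25 min.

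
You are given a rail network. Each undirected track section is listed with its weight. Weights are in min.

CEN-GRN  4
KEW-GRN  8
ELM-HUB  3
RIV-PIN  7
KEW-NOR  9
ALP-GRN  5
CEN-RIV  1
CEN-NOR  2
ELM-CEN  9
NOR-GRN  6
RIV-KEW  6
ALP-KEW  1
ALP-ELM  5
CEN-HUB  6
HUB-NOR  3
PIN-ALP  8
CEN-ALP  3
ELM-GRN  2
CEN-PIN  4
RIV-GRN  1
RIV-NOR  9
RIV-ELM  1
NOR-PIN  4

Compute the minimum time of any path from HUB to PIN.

Candidate routes:
HUB - ELM - RIV - CEN - PIN: 3+1+1+4 = 9
HUB - NOR - CEN - PIN: 3+2+4 = 9
HUB - NOR - PIN: 3+4 = 7
HUB - CEN - PIN: 6+4 = 10
The minimum is 7 min via HUB - NOR - PIN.

7 min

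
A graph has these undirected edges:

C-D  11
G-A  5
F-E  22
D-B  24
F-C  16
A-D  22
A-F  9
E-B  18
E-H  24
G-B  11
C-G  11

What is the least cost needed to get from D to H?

66

Settle nodes by increasing distance from D:
D: 0
C: 11  (via D)
A: 22  (via D)
G: 22  (via C)
B: 24  (via D)
F: 27  (via C)
E: 42  (via B)
H: 66  (via E)
Shortest route: D–B–E–H = 66.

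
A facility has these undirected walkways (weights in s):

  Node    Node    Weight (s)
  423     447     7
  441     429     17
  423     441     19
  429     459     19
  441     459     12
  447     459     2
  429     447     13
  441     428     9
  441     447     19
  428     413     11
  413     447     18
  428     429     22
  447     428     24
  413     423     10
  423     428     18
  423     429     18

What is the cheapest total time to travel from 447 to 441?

14 s

Running Dijkstra from 447:
447: 0
459: 2  (via 447)
423: 7  (via 447)
429: 13  (via 447)
441: 14  (via 459)
Shortest route: 447 → 459 → 441 = 14 s.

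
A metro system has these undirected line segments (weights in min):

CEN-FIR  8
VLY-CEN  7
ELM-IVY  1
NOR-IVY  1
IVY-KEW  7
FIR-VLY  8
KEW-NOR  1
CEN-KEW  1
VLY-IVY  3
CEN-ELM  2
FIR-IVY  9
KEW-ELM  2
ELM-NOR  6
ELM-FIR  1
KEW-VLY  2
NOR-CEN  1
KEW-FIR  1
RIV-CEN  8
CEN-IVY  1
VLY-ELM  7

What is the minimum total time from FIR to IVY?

2 min

Compare a few routes:
FIR - KEW - NOR - IVY: 1+1+1 = 3
FIR - KEW - CEN - IVY: 1+1+1 = 3
FIR - ELM - IVY: 1+1 = 2
FIR - ELM - CEN - IVY: 1+2+1 = 4
Cheapest is FIR - ELM - IVY at 2 min.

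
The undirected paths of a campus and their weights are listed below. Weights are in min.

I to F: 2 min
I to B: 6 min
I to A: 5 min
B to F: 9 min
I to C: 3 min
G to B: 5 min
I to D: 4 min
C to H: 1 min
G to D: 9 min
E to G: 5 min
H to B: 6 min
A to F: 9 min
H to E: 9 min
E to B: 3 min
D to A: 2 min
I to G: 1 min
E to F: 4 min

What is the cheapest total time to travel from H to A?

9 min

Settle nodes by increasing distance from H:
H: 0
C: 1  (via H)
I: 4  (via C)
G: 5  (via I)
B: 6  (via H)
F: 6  (via I)
D: 8  (via I)
A: 9  (via I)
Shortest route: H → C → I → A = 9 min.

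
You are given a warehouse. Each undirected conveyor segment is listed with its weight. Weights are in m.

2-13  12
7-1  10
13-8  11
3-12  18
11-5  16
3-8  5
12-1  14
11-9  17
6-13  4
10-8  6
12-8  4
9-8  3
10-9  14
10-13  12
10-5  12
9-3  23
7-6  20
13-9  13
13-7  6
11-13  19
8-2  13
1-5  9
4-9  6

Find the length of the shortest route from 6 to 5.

Compare a few routes:
6–13–7–1–5: 4+6+10+9 = 29
6–13–10–5: 4+12+12 = 28
Cheapest is 6–13–10–5 at 28 m.

28 m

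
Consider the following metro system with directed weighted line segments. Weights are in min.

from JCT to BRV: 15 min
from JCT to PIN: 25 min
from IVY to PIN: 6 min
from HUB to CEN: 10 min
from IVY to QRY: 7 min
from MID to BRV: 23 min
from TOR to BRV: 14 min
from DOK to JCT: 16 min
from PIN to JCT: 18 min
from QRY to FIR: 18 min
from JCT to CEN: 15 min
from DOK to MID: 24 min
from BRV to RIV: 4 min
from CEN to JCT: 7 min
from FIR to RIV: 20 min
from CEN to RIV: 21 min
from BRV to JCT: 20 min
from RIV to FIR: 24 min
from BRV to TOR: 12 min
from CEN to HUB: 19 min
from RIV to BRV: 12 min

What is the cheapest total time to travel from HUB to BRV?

Running Dijkstra from HUB:
HUB: 0
CEN: 10  (via HUB)
JCT: 17  (via CEN)
RIV: 31  (via CEN)
BRV: 32  (via JCT)
Shortest route: HUB → CEN → JCT → BRV = 32 min.

32 min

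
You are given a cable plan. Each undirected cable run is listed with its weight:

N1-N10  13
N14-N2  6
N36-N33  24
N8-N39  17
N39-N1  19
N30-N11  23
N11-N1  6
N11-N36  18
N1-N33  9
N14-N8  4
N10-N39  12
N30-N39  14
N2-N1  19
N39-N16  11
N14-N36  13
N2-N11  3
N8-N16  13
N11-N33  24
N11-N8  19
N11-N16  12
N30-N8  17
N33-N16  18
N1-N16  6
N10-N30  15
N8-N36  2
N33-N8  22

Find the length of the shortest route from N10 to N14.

Compare a few routes:
N10 - N1 - N16 - N8 - N14: 13+6+13+4 = 36
N10 - N39 - N8 - N14: 12+17+4 = 33
N10 - N1 - N11 - N2 - N14: 13+6+3+6 = 28
N10 - N30 - N8 - N14: 15+17+4 = 36
The minimum is 28 via N10 - N1 - N11 - N2 - N14.

28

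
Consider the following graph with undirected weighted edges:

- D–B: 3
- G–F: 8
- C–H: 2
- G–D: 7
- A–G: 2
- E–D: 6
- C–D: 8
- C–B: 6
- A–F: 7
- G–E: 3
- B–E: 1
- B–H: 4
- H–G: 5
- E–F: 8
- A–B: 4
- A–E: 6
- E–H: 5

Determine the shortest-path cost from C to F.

15

Candidate routes:
C–H–G–A–F: 2+5+2+7 = 16
C–B–A–F: 6+4+7 = 17
C–H–E–F: 2+5+8 = 15
C–H–B–A–F: 2+4+4+7 = 17
The minimum is 15 via C–H–E–F.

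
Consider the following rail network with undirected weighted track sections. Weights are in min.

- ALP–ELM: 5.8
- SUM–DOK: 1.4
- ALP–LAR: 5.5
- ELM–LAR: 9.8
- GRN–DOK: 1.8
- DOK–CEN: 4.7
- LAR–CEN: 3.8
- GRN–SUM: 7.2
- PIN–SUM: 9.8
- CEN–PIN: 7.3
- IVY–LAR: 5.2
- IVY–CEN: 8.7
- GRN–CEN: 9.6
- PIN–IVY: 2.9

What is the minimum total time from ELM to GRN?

20.1 min

Shortest distances from ELM:
ELM: 0
ALP: 5.8  (via ELM)
LAR: 9.8  (via ELM)
CEN: 13.6  (via LAR)
IVY: 15  (via LAR)
PIN: 17.9  (via IVY)
DOK: 18.3  (via CEN)
SUM: 19.7  (via DOK)
GRN: 20.1  (via DOK)
Shortest route: ELM → LAR → CEN → DOK → GRN = 20.1 min.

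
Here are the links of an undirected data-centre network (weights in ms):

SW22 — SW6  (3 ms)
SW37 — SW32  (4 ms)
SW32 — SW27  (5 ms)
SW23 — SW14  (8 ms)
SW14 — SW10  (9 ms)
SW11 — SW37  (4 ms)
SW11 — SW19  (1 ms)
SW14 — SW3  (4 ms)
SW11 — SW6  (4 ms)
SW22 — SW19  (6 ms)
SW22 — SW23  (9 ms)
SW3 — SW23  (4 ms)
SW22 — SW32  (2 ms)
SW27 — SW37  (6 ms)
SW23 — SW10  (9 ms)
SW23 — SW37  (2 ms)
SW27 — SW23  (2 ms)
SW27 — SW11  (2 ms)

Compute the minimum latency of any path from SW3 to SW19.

Compare a few routes:
SW3 - SW23 - SW27 - SW11 - SW19: 4+2+2+1 = 9
SW3 - SW23 - SW37 - SW11 - SW19: 4+2+4+1 = 11
Cheapest is SW3 - SW23 - SW27 - SW11 - SW19 at 9 ms.

9 ms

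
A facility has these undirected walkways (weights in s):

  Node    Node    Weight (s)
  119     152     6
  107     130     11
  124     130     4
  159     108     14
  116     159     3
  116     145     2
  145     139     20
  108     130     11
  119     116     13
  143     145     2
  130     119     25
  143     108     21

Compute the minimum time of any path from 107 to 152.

Settle nodes by increasing distance from 107:
107: 0
130: 11  (via 107)
124: 15  (via 130)
108: 22  (via 130)
119: 36  (via 130)
159: 36  (via 108)
116: 39  (via 159)
145: 41  (via 116)
152: 42  (via 119)
Shortest route: 107 → 130 → 119 → 152 = 42 s.

42 s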